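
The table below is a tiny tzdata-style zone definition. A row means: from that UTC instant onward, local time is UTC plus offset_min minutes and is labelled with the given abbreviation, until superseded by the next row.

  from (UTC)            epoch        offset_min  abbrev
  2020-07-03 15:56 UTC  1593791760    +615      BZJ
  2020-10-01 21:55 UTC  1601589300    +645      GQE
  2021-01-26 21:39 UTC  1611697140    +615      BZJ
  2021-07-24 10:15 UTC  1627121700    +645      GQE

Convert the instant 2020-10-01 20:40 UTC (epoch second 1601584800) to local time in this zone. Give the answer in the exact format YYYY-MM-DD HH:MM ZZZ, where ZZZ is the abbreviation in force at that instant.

2020-10-02 06:55 BZJ

Query: 2020-10-01 20:40 UTC
Rule 1/4 (BZJ, +10:15): 2020-07-03 15:56 UTC ≤ query < 2020-10-01 21:55 UTC
20·60 + 40 + 615 = 1855 min
1855 = 1·1440 + 415; 415 = 6·60 + 55 → 06:55, 2020-10-01 + 1 day = 2020-10-02
→ 2020-10-02 06:55 BZJ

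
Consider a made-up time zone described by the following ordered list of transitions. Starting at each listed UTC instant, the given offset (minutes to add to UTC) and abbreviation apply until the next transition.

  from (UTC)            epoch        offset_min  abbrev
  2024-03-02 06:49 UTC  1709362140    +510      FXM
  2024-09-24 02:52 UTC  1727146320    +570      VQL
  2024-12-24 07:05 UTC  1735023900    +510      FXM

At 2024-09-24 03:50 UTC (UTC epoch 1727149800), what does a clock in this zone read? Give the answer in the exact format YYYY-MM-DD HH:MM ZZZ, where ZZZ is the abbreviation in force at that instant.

Query: 2024-09-24 03:50 UTC
Rule 2/3 (VQL, +09:30): 2024-09-24 02:52 UTC ≤ query < 2024-12-24 07:05 UTC
3·60 + 50 + 570 = 800 min
800 = 0·1440 + 800; 800 = 13·60 + 20 → 13:20, same day
→ 2024-09-24 13:20 VQL

2024-09-24 13:20 VQL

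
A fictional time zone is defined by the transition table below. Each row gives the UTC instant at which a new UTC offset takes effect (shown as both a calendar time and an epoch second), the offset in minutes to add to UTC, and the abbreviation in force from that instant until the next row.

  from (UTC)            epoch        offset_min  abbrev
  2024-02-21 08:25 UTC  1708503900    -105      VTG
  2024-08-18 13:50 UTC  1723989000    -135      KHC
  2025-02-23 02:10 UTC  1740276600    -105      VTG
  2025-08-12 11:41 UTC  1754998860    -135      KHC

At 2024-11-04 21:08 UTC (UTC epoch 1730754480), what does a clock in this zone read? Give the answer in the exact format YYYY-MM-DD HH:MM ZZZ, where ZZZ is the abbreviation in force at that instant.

Query: 2024-11-04 21:08 UTC
Rule 2/4 (KHC, -02:15): 2024-08-18 13:50 UTC ≤ query < 2025-02-23 02:10 UTC
21·60 + 8 - 135 = 1133 min
1133 = 0·1440 + 1133; 1133 = 18·60 + 53 → 18:53, same day
→ 2024-11-04 18:53 KHC

2024-11-04 18:53 KHC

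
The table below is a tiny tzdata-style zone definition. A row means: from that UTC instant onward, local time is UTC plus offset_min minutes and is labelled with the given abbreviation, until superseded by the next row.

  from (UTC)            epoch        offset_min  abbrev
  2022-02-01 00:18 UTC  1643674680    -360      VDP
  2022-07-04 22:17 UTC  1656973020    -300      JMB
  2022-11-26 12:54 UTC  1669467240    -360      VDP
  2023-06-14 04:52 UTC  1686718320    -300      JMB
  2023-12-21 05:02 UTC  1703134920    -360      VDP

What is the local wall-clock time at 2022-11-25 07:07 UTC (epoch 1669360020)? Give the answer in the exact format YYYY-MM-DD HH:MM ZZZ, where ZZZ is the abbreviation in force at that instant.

2022-11-25 02:07 JMB

Query: 2022-11-25 07:07 UTC
Rule 2/5 (JMB, -05:00): 2022-07-04 22:17 UTC ≤ query < 2022-11-26 12:54 UTC
7·60 + 7 - 300 = 127 min
127 = 0·1440 + 127; 127 = 2·60 + 7 → 02:07, same day
→ 2022-11-25 02:07 JMB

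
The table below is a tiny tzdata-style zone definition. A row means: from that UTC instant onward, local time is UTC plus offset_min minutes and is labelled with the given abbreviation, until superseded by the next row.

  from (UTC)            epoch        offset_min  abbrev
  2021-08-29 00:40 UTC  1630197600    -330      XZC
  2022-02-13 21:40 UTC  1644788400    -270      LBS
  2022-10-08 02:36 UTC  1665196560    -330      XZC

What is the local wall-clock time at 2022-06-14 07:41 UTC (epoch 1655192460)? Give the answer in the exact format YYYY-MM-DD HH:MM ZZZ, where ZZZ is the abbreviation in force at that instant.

2022-06-14 03:11 LBS

Query: 2022-06-14 07:41 UTC
Rule 2/3 (LBS, -04:30): 2022-02-13 21:40 UTC ≤ query < 2022-10-08 02:36 UTC
7·60 + 41 - 270 = 191 min
191 = 0·1440 + 191; 191 = 3·60 + 11 → 03:11, same day
→ 2022-06-14 03:11 LBS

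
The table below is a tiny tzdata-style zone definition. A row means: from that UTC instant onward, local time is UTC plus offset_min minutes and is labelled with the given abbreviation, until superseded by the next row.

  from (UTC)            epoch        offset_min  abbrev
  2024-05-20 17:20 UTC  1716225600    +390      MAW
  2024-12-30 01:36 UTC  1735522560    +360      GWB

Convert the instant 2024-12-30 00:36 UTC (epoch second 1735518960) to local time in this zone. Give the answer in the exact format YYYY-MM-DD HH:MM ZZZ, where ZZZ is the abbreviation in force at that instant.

Query: 2024-12-30 00:36 UTC
Rule 1/2 (MAW, +06:30): 2024-05-20 17:20 UTC ≤ query < 2024-12-30 01:36 UTC
0·60 + 36 + 390 = 426 min
426 = 0·1440 + 426; 426 = 7·60 + 6 → 07:06, same day
→ 2024-12-30 07:06 MAW

2024-12-30 07:06 MAW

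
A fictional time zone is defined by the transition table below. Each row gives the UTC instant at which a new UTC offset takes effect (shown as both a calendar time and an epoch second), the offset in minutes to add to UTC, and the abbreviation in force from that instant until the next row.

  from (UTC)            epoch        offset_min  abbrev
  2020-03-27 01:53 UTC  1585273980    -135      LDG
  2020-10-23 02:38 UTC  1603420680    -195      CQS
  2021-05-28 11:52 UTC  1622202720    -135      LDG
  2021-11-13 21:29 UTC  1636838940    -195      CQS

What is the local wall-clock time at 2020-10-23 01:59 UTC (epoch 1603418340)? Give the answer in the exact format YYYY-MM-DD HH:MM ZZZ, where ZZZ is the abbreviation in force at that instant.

2020-10-22 23:44 LDG

Query: 2020-10-23 01:59 UTC
Rule 1/4 (LDG, -02:15): 2020-03-27 01:53 UTC ≤ query < 2020-10-23 02:38 UTC
1·60 + 59 - 135 = -16 min
-16 = -1·1440 + 1424; 1424 = 23·60 + 44 → 23:44, 2020-10-23 - 1 day = 2020-10-22
→ 2020-10-22 23:44 LDG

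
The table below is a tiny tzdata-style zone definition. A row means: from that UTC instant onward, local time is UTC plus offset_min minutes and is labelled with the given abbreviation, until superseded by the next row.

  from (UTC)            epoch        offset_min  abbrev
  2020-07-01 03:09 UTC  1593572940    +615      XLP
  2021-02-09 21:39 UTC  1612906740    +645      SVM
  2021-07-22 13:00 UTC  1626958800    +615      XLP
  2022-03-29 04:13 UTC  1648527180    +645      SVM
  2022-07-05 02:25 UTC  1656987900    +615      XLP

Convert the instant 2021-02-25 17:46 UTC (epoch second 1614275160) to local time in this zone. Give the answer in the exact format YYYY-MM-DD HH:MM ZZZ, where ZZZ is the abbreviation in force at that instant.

Query: 2021-02-25 17:46 UTC
Rule 2/5 (SVM, +10:45): 2021-02-09 21:39 UTC ≤ query < 2021-07-22 13:00 UTC
17·60 + 46 + 645 = 1711 min
1711 = 1·1440 + 271; 271 = 4·60 + 31 → 04:31, 2021-02-25 + 1 day = 2021-02-26
→ 2021-02-26 04:31 SVM

2021-02-26 04:31 SVM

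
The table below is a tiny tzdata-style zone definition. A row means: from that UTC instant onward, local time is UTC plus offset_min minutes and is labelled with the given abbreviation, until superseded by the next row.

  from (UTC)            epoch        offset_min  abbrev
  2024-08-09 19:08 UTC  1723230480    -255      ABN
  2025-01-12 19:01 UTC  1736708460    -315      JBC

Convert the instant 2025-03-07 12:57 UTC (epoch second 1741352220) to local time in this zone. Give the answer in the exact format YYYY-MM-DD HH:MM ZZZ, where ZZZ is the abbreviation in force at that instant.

Query: 2025-03-07 12:57 UTC
Rule 2/2 (JBC, -05:15): 2025-01-12 19:01 UTC ≤ query < +∞
12·60 + 57 - 315 = 462 min
462 = 0·1440 + 462; 462 = 7·60 + 42 → 07:42, same day
→ 2025-03-07 07:42 JBC

2025-03-07 07:42 JBC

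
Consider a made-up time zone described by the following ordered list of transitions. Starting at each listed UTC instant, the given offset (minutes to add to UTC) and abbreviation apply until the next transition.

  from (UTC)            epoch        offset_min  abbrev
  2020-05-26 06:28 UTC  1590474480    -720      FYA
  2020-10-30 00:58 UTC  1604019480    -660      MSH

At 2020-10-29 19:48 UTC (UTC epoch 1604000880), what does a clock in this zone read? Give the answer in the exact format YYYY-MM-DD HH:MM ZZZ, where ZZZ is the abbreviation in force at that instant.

2020-10-29 07:48 FYA

Query: 2020-10-29 19:48 UTC
Rule 1/2 (FYA, -12:00): 2020-05-26 06:28 UTC ≤ query < 2020-10-30 00:58 UTC
19·60 + 48 - 720 = 468 min
468 = 0·1440 + 468; 468 = 7·60 + 48 → 07:48, same day
→ 2020-10-29 07:48 FYA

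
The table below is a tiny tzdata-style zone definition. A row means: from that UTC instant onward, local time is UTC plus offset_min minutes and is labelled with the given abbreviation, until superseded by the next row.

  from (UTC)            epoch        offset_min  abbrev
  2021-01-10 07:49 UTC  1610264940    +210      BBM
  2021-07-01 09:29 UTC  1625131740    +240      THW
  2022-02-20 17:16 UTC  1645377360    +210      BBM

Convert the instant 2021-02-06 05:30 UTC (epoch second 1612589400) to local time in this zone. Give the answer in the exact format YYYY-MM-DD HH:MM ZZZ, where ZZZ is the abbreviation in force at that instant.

2021-02-06 09:00 BBM

Query: 2021-02-06 05:30 UTC
Rule 1/3 (BBM, +03:30): 2021-01-10 07:49 UTC ≤ query < 2021-07-01 09:29 UTC
5·60 + 30 + 210 = 540 min
540 = 0·1440 + 540; 540 = 9·60 + 0 → 09:00, same day
→ 2021-02-06 09:00 BBM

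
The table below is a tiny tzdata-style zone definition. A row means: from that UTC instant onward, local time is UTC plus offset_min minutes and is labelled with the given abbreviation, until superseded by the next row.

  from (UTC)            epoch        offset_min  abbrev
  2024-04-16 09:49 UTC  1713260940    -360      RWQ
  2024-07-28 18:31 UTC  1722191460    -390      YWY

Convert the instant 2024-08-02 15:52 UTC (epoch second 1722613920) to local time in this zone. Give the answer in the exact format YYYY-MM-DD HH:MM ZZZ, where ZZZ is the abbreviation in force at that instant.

Query: 2024-08-02 15:52 UTC
Rule 2/2 (YWY, -06:30): 2024-07-28 18:31 UTC ≤ query < +∞
15·60 + 52 - 390 = 562 min
562 = 0·1440 + 562; 562 = 9·60 + 22 → 09:22, same day
→ 2024-08-02 09:22 YWY

2024-08-02 09:22 YWY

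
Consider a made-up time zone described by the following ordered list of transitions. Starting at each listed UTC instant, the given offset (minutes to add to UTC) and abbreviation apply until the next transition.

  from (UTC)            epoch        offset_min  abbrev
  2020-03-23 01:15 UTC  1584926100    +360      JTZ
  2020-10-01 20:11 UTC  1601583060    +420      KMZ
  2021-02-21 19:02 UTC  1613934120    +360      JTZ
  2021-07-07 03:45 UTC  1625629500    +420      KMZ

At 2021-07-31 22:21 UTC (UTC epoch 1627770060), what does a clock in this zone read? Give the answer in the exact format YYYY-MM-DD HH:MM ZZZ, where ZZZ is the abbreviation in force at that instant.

Query: 2021-07-31 22:21 UTC
Rule 4/4 (KMZ, +07:00): 2021-07-07 03:45 UTC ≤ query < +∞
22·60 + 21 + 420 = 1761 min
1761 = 1·1440 + 321; 321 = 5·60 + 21 → 05:21, 2021-07-31 + 1 day = 2021-08-01
→ 2021-08-01 05:21 KMZ

2021-08-01 05:21 KMZ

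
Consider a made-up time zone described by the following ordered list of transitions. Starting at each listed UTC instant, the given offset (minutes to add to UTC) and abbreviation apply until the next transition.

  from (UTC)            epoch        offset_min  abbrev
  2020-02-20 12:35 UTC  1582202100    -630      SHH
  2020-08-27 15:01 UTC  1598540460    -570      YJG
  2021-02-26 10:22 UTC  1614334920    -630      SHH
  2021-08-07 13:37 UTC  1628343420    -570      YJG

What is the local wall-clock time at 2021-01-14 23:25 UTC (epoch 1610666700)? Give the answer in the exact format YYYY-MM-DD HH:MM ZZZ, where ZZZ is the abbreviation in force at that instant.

Query: 2021-01-14 23:25 UTC
Rule 2/4 (YJG, -09:30): 2020-08-27 15:01 UTC ≤ query < 2021-02-26 10:22 UTC
23·60 + 25 - 570 = 835 min
835 = 0·1440 + 835; 835 = 13·60 + 55 → 13:55, same day
→ 2021-01-14 13:55 YJG

2021-01-14 13:55 YJG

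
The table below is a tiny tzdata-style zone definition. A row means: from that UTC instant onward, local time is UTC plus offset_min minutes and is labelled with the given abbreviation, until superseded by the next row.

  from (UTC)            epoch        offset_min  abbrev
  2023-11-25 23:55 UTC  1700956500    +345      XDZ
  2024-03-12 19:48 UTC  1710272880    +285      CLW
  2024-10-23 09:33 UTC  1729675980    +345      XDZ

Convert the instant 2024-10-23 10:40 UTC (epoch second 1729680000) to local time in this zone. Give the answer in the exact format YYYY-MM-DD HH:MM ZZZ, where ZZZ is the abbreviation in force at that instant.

Query: 2024-10-23 10:40 UTC
Rule 3/3 (XDZ, +05:45): 2024-10-23 09:33 UTC ≤ query < +∞
10·60 + 40 + 345 = 985 min
985 = 0·1440 + 985; 985 = 16·60 + 25 → 16:25, same day
→ 2024-10-23 16:25 XDZ

2024-10-23 16:25 XDZ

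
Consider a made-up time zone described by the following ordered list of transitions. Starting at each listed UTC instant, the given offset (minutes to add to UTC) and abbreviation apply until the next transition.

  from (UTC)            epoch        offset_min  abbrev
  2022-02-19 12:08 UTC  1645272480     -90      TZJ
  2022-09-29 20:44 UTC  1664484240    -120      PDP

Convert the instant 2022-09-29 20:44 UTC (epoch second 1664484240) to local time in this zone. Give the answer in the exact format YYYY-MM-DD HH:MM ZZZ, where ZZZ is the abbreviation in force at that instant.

2022-09-29 18:44 PDP

Query: 2022-09-29 20:44 UTC
Rule 2/2 (PDP, -02:00): 2022-09-29 20:44 UTC ≤ query < +∞
20·60 + 44 - 120 = 1124 min
1124 = 0·1440 + 1124; 1124 = 18·60 + 44 → 18:44, same day
→ 2022-09-29 18:44 PDP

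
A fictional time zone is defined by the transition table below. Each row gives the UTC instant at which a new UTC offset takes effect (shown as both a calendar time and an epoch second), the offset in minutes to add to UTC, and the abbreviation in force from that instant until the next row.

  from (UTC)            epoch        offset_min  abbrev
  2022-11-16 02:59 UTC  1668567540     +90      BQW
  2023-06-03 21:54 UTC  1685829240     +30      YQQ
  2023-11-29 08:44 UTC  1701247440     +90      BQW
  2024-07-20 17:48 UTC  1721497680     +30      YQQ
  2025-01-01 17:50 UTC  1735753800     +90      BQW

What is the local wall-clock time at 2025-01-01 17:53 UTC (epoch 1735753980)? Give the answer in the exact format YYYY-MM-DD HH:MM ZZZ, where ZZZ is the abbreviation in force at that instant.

Query: 2025-01-01 17:53 UTC
Rule 5/5 (BQW, +01:30): 2025-01-01 17:50 UTC ≤ query < +∞
17·60 + 53 + 90 = 1163 min
1163 = 0·1440 + 1163; 1163 = 19·60 + 23 → 19:23, same day
→ 2025-01-01 19:23 BQW

2025-01-01 19:23 BQW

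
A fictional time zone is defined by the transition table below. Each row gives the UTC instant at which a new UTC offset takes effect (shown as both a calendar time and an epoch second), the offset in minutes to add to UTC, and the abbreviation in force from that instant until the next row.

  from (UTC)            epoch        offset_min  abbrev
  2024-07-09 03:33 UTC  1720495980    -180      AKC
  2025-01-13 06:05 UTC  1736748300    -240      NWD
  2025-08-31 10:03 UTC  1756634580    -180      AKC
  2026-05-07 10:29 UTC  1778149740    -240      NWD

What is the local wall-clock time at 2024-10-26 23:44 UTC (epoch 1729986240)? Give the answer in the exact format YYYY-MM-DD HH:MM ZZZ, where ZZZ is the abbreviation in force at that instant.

Query: 2024-10-26 23:44 UTC
Rule 1/4 (AKC, -03:00): 2024-07-09 03:33 UTC ≤ query < 2025-01-13 06:05 UTC
23·60 + 44 - 180 = 1244 min
1244 = 0·1440 + 1244; 1244 = 20·60 + 44 → 20:44, same day
→ 2024-10-26 20:44 AKC

2024-10-26 20:44 AKC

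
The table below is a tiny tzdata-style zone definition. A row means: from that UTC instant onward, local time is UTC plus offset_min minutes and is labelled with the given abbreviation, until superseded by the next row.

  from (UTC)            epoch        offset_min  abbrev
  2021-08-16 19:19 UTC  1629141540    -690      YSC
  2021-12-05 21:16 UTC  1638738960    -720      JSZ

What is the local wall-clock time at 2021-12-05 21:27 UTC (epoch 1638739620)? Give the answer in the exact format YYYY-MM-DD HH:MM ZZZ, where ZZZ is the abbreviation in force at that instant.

Query: 2021-12-05 21:27 UTC
Rule 2/2 (JSZ, -12:00): 2021-12-05 21:16 UTC ≤ query < +∞
21·60 + 27 - 720 = 567 min
567 = 0·1440 + 567; 567 = 9·60 + 27 → 09:27, same day
→ 2021-12-05 09:27 JSZ

2021-12-05 09:27 JSZ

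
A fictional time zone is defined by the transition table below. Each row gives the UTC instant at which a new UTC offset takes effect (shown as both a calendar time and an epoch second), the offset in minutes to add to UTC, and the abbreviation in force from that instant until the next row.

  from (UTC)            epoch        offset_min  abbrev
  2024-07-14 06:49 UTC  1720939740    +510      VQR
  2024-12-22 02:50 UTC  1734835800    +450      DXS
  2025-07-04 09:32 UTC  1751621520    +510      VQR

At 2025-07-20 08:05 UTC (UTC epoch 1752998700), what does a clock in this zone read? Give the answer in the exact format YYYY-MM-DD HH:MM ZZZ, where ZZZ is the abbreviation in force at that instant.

Query: 2025-07-20 08:05 UTC
Rule 3/3 (VQR, +08:30): 2025-07-04 09:32 UTC ≤ query < +∞
8·60 + 5 + 510 = 995 min
995 = 0·1440 + 995; 995 = 16·60 + 35 → 16:35, same day
→ 2025-07-20 16:35 VQR

2025-07-20 16:35 VQR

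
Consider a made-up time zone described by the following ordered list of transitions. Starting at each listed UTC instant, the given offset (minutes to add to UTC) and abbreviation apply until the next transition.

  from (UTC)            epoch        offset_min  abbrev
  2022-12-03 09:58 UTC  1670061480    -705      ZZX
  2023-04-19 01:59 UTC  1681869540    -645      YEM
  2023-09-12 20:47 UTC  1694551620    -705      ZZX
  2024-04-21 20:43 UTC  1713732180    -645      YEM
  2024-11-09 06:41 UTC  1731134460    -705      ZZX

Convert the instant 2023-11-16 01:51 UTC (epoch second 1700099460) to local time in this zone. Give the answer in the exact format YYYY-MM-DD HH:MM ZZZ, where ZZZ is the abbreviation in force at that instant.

2023-11-15 14:06 ZZX

Query: 2023-11-16 01:51 UTC
Rule 3/5 (ZZX, -11:45): 2023-09-12 20:47 UTC ≤ query < 2024-04-21 20:43 UTC
1·60 + 51 - 705 = -594 min
-594 = -1·1440 + 846; 846 = 14·60 + 6 → 14:06, 2023-11-16 - 1 day = 2023-11-15
→ 2023-11-15 14:06 ZZX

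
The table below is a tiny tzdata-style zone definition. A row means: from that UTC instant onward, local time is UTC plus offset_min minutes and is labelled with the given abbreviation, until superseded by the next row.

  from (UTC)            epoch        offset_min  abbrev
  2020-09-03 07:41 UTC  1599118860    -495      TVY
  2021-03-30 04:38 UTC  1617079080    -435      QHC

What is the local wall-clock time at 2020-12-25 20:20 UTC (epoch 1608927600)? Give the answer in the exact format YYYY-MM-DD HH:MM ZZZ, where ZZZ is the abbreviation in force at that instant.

2020-12-25 12:05 TVY

Query: 2020-12-25 20:20 UTC
Rule 1/2 (TVY, -08:15): 2020-09-03 07:41 UTC ≤ query < 2021-03-30 04:38 UTC
20·60 + 20 - 495 = 725 min
725 = 0·1440 + 725; 725 = 12·60 + 5 → 12:05, same day
→ 2020-12-25 12:05 TVY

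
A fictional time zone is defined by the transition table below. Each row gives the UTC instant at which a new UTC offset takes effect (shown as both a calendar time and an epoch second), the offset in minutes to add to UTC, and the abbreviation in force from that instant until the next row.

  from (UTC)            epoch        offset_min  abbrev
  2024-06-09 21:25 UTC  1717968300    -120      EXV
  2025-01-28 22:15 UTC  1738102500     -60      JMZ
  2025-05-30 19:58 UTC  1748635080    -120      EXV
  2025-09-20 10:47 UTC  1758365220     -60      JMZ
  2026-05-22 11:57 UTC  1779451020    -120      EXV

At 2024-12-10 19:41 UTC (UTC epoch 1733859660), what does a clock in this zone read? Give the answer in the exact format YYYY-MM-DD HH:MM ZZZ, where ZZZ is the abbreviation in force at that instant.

2024-12-10 17:41 EXV

Query: 2024-12-10 19:41 UTC
Rule 1/5 (EXV, -02:00): 2024-06-09 21:25 UTC ≤ query < 2025-01-28 22:15 UTC
19·60 + 41 - 120 = 1061 min
1061 = 0·1440 + 1061; 1061 = 17·60 + 41 → 17:41, same day
→ 2024-12-10 17:41 EXV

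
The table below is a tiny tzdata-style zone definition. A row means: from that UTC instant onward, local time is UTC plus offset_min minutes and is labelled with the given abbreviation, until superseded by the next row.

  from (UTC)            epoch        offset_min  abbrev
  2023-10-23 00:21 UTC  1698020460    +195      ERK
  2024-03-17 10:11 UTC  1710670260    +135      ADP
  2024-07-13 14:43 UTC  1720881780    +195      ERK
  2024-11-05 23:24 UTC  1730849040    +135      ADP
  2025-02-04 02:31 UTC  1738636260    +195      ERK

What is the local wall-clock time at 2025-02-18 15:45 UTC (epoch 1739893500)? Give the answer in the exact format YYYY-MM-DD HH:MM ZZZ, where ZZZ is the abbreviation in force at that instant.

2025-02-18 19:00 ERK

Query: 2025-02-18 15:45 UTC
Rule 5/5 (ERK, +03:15): 2025-02-04 02:31 UTC ≤ query < +∞
15·60 + 45 + 195 = 1140 min
1140 = 0·1440 + 1140; 1140 = 19·60 + 0 → 19:00, same day
→ 2025-02-18 19:00 ERK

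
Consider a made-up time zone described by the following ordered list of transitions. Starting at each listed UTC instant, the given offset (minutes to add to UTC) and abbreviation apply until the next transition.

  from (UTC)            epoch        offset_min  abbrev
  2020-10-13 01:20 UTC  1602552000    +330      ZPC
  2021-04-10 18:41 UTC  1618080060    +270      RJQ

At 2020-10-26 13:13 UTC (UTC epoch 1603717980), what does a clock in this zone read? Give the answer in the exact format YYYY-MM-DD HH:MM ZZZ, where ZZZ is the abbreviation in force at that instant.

Query: 2020-10-26 13:13 UTC
Rule 1/2 (ZPC, +05:30): 2020-10-13 01:20 UTC ≤ query < 2021-04-10 18:41 UTC
13·60 + 13 + 330 = 1123 min
1123 = 0·1440 + 1123; 1123 = 18·60 + 43 → 18:43, same day
→ 2020-10-26 18:43 ZPC

2020-10-26 18:43 ZPC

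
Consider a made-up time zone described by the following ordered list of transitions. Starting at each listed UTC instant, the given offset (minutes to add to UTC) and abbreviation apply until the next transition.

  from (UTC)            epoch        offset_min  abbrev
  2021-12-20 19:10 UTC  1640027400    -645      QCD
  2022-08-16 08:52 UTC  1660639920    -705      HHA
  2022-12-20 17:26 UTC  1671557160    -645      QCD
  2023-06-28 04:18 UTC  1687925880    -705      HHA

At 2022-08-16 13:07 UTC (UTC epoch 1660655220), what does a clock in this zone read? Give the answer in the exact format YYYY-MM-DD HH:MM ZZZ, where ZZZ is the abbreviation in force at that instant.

Query: 2022-08-16 13:07 UTC
Rule 2/4 (HHA, -11:45): 2022-08-16 08:52 UTC ≤ query < 2022-12-20 17:26 UTC
13·60 + 7 - 705 = 82 min
82 = 0·1440 + 82; 82 = 1·60 + 22 → 01:22, same day
→ 2022-08-16 01:22 HHA

2022-08-16 01:22 HHA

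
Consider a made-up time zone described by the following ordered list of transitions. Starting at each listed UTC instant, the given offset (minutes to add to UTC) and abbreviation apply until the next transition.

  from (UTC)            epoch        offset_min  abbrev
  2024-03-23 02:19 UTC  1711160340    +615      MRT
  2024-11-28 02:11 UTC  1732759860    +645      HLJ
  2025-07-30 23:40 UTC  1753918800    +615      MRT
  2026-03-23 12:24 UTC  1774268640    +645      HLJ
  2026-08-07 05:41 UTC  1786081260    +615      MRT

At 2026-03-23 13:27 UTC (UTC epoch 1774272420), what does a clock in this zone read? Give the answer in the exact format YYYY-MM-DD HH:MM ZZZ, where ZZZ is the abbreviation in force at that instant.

Query: 2026-03-23 13:27 UTC
Rule 4/5 (HLJ, +10:45): 2026-03-23 12:24 UTC ≤ query < 2026-08-07 05:41 UTC
13·60 + 27 + 645 = 1452 min
1452 = 1·1440 + 12; 12 = 0·60 + 12 → 00:12, 2026-03-23 + 1 day = 2026-03-24
→ 2026-03-24 00:12 HLJ

2026-03-24 00:12 HLJ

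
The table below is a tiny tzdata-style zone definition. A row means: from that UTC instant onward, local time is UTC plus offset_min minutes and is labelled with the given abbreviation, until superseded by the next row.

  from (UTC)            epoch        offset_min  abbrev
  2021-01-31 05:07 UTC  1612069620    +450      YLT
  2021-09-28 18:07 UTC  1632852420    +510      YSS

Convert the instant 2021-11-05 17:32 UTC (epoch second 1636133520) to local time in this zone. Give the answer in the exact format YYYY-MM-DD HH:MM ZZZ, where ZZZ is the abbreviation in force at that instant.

2021-11-06 02:02 YSS

Query: 2021-11-05 17:32 UTC
Rule 2/2 (YSS, +08:30): 2021-09-28 18:07 UTC ≤ query < +∞
17·60 + 32 + 510 = 1562 min
1562 = 1·1440 + 122; 122 = 2·60 + 2 → 02:02, 2021-11-05 + 1 day = 2021-11-06
→ 2021-11-06 02:02 YSS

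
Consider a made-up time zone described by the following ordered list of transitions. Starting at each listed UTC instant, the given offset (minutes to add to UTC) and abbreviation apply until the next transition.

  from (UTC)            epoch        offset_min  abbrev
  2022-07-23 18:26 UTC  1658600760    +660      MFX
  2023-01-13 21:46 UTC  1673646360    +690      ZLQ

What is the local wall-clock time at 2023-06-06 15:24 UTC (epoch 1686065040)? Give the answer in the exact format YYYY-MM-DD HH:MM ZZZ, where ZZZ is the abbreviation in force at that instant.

2023-06-07 02:54 ZLQ

Query: 2023-06-06 15:24 UTC
Rule 2/2 (ZLQ, +11:30): 2023-01-13 21:46 UTC ≤ query < +∞
15·60 + 24 + 690 = 1614 min
1614 = 1·1440 + 174; 174 = 2·60 + 54 → 02:54, 2023-06-06 + 1 day = 2023-06-07
→ 2023-06-07 02:54 ZLQ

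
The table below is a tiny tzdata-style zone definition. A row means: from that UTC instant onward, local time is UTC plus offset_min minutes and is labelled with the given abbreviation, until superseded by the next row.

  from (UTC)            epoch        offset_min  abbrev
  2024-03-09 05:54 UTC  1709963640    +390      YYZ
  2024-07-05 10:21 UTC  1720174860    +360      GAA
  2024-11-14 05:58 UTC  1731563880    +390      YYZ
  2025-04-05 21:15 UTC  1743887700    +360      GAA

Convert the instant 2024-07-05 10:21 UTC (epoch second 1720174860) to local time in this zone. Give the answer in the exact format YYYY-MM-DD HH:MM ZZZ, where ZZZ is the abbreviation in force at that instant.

Query: 2024-07-05 10:21 UTC
Rule 2/4 (GAA, +06:00): 2024-07-05 10:21 UTC ≤ query < 2024-11-14 05:58 UTC
10·60 + 21 + 360 = 981 min
981 = 0·1440 + 981; 981 = 16·60 + 21 → 16:21, same day
→ 2024-07-05 16:21 GAA

2024-07-05 16:21 GAA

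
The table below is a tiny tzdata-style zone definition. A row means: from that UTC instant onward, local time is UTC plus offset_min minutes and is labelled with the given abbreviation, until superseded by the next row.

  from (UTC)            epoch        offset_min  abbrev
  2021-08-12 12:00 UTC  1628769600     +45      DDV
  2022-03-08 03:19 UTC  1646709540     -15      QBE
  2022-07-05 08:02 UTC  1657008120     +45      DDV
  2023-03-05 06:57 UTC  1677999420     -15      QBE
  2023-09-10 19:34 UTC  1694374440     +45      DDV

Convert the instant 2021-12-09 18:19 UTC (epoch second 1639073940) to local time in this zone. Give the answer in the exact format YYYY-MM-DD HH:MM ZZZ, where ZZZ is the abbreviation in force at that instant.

Query: 2021-12-09 18:19 UTC
Rule 1/5 (DDV, +00:45): 2021-08-12 12:00 UTC ≤ query < 2022-03-08 03:19 UTC
18·60 + 19 + 45 = 1144 min
1144 = 0·1440 + 1144; 1144 = 19·60 + 4 → 19:04, same day
→ 2021-12-09 19:04 DDV

2021-12-09 19:04 DDV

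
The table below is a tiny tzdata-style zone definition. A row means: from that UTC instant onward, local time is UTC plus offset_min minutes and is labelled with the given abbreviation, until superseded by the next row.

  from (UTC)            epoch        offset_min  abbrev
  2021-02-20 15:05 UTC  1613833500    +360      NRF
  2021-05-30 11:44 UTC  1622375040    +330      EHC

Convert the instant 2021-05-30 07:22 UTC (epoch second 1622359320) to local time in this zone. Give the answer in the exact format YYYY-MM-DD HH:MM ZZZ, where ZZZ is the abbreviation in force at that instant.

Query: 2021-05-30 07:22 UTC
Rule 1/2 (NRF, +06:00): 2021-02-20 15:05 UTC ≤ query < 2021-05-30 11:44 UTC
7·60 + 22 + 360 = 802 min
802 = 0·1440 + 802; 802 = 13·60 + 22 → 13:22, same day
→ 2021-05-30 13:22 NRF

2021-05-30 13:22 NRF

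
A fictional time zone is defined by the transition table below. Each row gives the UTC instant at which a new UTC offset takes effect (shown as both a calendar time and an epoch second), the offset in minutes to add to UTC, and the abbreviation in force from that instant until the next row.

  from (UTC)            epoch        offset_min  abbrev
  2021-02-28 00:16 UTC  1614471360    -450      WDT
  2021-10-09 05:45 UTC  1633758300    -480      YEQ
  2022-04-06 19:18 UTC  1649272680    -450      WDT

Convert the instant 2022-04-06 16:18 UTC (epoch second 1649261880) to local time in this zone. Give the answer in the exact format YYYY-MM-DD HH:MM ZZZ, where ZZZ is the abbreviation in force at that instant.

2022-04-06 08:18 YEQ

Query: 2022-04-06 16:18 UTC
Rule 2/3 (YEQ, -08:00): 2021-10-09 05:45 UTC ≤ query < 2022-04-06 19:18 UTC
16·60 + 18 - 480 = 498 min
498 = 0·1440 + 498; 498 = 8·60 + 18 → 08:18, same day
→ 2022-04-06 08:18 YEQ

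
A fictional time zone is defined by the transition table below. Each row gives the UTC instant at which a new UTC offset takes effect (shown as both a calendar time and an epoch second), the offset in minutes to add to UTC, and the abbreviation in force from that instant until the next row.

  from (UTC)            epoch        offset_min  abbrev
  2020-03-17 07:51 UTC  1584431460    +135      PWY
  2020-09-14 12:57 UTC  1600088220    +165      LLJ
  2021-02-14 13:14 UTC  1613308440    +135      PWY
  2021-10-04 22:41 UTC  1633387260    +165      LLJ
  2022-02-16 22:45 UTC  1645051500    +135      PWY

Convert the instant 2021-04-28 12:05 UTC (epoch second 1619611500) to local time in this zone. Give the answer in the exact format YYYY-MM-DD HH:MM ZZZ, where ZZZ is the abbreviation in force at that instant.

Query: 2021-04-28 12:05 UTC
Rule 3/5 (PWY, +02:15): 2021-02-14 13:14 UTC ≤ query < 2021-10-04 22:41 UTC
12·60 + 5 + 135 = 860 min
860 = 0·1440 + 860; 860 = 14·60 + 20 → 14:20, same day
→ 2021-04-28 14:20 PWY

2021-04-28 14:20 PWY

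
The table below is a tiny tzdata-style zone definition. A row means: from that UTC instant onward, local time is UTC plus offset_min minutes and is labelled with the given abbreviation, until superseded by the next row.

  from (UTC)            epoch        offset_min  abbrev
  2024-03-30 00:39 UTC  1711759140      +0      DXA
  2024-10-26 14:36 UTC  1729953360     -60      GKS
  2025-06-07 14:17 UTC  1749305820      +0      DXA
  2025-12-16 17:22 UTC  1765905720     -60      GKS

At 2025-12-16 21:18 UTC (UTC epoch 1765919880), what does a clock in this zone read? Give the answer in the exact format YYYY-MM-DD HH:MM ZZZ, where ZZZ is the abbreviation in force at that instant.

Query: 2025-12-16 21:18 UTC
Rule 4/4 (GKS, -01:00): 2025-12-16 17:22 UTC ≤ query < +∞
21·60 + 18 - 60 = 1218 min
1218 = 0·1440 + 1218; 1218 = 20·60 + 18 → 20:18, same day
→ 2025-12-16 20:18 GKS

2025-12-16 20:18 GKS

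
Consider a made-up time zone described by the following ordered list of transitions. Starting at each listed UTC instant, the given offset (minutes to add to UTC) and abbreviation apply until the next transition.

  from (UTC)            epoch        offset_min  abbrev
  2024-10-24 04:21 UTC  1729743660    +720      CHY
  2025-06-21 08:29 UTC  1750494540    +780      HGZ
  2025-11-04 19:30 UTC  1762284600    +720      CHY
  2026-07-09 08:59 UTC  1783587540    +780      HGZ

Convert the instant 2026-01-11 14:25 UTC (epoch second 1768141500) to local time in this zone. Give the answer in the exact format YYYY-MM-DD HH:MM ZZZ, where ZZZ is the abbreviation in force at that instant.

2026-01-12 02:25 CHY

Query: 2026-01-11 14:25 UTC
Rule 3/4 (CHY, +12:00): 2025-11-04 19:30 UTC ≤ query < 2026-07-09 08:59 UTC
14·60 + 25 + 720 = 1585 min
1585 = 1·1440 + 145; 145 = 2·60 + 25 → 02:25, 2026-01-11 + 1 day = 2026-01-12
→ 2026-01-12 02:25 CHY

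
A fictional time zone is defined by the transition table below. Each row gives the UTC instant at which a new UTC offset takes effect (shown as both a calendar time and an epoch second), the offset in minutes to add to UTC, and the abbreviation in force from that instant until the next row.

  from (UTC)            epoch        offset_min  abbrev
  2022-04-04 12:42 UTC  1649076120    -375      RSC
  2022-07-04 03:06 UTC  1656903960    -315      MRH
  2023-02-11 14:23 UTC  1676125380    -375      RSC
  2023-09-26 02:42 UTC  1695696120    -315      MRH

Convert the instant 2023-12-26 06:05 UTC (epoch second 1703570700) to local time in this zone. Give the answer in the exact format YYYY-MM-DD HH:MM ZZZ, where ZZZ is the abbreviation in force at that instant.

Query: 2023-12-26 06:05 UTC
Rule 4/4 (MRH, -05:15): 2023-09-26 02:42 UTC ≤ query < +∞
6·60 + 5 - 315 = 50 min
50 = 0·1440 + 50; 50 = 0·60 + 50 → 00:50, same day
→ 2023-12-26 00:50 MRH

2023-12-26 00:50 MRH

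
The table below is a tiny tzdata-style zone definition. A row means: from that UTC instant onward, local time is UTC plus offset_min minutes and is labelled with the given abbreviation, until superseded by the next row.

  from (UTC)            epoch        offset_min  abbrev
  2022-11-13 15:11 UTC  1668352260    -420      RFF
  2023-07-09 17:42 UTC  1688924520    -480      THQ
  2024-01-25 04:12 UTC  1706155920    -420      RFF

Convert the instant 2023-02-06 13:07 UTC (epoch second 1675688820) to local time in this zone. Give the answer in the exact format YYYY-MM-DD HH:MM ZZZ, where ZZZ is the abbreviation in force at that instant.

2023-02-06 06:07 RFF

Query: 2023-02-06 13:07 UTC
Rule 1/3 (RFF, -07:00): 2022-11-13 15:11 UTC ≤ query < 2023-07-09 17:42 UTC
13·60 + 7 - 420 = 367 min
367 = 0·1440 + 367; 367 = 6·60 + 7 → 06:07, same day
→ 2023-02-06 06:07 RFF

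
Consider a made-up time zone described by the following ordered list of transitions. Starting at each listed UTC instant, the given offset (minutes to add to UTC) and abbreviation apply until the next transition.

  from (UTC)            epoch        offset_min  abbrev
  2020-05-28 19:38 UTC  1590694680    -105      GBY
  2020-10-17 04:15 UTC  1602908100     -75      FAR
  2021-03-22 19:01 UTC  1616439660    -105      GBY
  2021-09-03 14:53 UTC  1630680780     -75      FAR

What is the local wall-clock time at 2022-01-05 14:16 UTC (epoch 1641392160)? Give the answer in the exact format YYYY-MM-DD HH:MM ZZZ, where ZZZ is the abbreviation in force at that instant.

Query: 2022-01-05 14:16 UTC
Rule 4/4 (FAR, -01:15): 2021-09-03 14:53 UTC ≤ query < +∞
14·60 + 16 - 75 = 781 min
781 = 0·1440 + 781; 781 = 13·60 + 1 → 13:01, same day
→ 2022-01-05 13:01 FAR

2022-01-05 13:01 FAR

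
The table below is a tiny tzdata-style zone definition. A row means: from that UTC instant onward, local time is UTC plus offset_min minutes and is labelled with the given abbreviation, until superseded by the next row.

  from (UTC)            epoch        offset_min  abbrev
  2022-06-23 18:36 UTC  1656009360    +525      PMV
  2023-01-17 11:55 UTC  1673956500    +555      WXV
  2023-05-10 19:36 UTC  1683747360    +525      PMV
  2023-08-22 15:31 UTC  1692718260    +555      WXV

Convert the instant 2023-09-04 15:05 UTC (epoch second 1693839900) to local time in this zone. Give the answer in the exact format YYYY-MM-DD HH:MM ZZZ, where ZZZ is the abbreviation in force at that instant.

2023-09-05 00:20 WXV

Query: 2023-09-04 15:05 UTC
Rule 4/4 (WXV, +09:15): 2023-08-22 15:31 UTC ≤ query < +∞
15·60 + 5 + 555 = 1460 min
1460 = 1·1440 + 20; 20 = 0·60 + 20 → 00:20, 2023-09-04 + 1 day = 2023-09-05
→ 2023-09-05 00:20 WXV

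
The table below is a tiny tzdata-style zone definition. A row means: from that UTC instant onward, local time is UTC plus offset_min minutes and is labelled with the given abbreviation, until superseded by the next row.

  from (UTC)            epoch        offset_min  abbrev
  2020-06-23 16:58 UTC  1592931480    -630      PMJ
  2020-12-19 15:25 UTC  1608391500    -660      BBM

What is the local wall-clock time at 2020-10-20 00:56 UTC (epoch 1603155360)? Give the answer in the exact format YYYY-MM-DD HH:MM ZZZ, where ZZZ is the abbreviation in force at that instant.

2020-10-19 14:26 PMJ

Query: 2020-10-20 00:56 UTC
Rule 1/2 (PMJ, -10:30): 2020-06-23 16:58 UTC ≤ query < 2020-12-19 15:25 UTC
0·60 + 56 - 630 = -574 min
-574 = -1·1440 + 866; 866 = 14·60 + 26 → 14:26, 2020-10-20 - 1 day = 2020-10-19
→ 2020-10-19 14:26 PMJ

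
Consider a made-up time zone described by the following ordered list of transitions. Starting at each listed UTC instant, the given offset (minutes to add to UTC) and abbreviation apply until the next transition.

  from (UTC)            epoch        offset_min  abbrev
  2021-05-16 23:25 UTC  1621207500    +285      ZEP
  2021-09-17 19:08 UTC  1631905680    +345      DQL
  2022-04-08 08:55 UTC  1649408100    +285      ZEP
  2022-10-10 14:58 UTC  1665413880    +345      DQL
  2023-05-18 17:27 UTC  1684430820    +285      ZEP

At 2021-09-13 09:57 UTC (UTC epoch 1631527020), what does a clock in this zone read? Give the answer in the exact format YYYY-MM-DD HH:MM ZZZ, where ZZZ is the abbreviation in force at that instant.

Query: 2021-09-13 09:57 UTC
Rule 1/5 (ZEP, +04:45): 2021-05-16 23:25 UTC ≤ query < 2021-09-17 19:08 UTC
9·60 + 57 + 285 = 882 min
882 = 0·1440 + 882; 882 = 14·60 + 42 → 14:42, same day
→ 2021-09-13 14:42 ZEP

2021-09-13 14:42 ZEP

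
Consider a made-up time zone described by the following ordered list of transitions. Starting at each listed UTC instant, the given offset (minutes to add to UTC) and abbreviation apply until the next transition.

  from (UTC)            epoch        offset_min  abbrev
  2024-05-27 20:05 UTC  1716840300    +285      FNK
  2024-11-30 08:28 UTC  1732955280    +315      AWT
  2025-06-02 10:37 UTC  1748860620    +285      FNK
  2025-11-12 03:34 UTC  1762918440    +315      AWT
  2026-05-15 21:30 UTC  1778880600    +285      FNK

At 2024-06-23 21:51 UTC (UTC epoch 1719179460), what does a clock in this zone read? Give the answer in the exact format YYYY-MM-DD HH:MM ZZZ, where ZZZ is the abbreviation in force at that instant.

2024-06-24 02:36 FNK

Query: 2024-06-23 21:51 UTC
Rule 1/5 (FNK, +04:45): 2024-05-27 20:05 UTC ≤ query < 2024-11-30 08:28 UTC
21·60 + 51 + 285 = 1596 min
1596 = 1·1440 + 156; 156 = 2·60 + 36 → 02:36, 2024-06-23 + 1 day = 2024-06-24
→ 2024-06-24 02:36 FNK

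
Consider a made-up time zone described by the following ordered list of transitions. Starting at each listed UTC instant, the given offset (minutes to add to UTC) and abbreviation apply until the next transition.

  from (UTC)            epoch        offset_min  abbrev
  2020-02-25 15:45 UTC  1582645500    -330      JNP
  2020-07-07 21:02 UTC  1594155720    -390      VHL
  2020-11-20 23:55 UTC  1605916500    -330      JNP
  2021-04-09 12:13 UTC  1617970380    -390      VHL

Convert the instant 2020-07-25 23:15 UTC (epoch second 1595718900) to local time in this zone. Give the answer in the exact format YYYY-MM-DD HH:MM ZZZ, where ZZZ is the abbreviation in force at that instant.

2020-07-25 16:45 VHL

Query: 2020-07-25 23:15 UTC
Rule 2/4 (VHL, -06:30): 2020-07-07 21:02 UTC ≤ query < 2020-11-20 23:55 UTC
23·60 + 15 - 390 = 1005 min
1005 = 0·1440 + 1005; 1005 = 16·60 + 45 → 16:45, same day
→ 2020-07-25 16:45 VHL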